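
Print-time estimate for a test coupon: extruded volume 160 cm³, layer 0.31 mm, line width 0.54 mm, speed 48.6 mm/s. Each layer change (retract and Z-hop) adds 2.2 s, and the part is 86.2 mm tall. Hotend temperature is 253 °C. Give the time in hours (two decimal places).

5.63 hours

Extrusion cross-section: 0.31 × 0.54 → 0.1674 mm².
Path length: 160000 mm³ / 0.1674 mm² → 955794.5 mm.
Time extruding: 955794.5 / 48.6 → 19666.6 s.
Layer count = ceil(86.2 / 0.31) = 279.
Non-print overhead = 279 × 2.2 = 613.8 s.
Total = 19666.6 + 613.8 = 20280.4 s = 5.63 hours.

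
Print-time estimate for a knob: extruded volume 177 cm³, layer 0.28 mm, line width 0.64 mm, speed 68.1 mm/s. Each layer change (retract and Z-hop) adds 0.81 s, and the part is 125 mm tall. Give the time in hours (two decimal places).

Extrusion cross-section = 0.28 × 0.64 = 0.1792 mm².
Total extruded path = 177000/0.1792 = 987723.2 mm.
Extrusion time = 987723.2 / 68.1 = 14504 s.
Layers = ⌈125/0.28⌉ = 447.
Layer-change overhead: 447 × 0.81 → 362.07 s.
Altogether 14504 + 362.07 = 14866.07 s, i.e. 4.13 hours.

4.13 hours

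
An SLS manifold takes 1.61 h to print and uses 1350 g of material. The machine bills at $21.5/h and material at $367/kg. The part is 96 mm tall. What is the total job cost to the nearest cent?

Machine cost: 21.5 × 1.61 → $34.615.
Feedstock cost = 367 × 1350/1000 = $495.45.
Total = 34.615 + 495.45 = 530.065 ≈ $530.07.

$530.07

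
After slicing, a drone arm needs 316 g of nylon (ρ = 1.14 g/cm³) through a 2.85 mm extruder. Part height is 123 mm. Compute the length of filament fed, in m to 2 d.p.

Volume = 316 g / 1.14 g·cm⁻³ = 277.193 cm³ = 277193 mm³.
A = π r² = π × 1.425² = 6.3794 mm².
Length = 277193 / 6.3794 = 43451.27 mm = 43.45 m.

43.45 m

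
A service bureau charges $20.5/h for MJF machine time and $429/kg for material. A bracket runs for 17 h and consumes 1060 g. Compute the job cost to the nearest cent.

$803.24

Machine-time cost: 20.5 × 17 → $348.50.
Material charge: 429 × 1060/1000 → $454.74.
Job cost: 348.50 + 454.74 = $803.24.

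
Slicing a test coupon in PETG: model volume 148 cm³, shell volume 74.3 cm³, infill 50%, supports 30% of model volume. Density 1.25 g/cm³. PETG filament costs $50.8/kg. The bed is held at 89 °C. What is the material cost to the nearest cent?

Interior volume = 148 − 74.3, so 73.7 cm³.
Infill deposited = 0.50 × 73.7 = 36.85 cm³.
Support = 0.30 × 148, so 44.4 cm³.
Deposited volume: 74.3 + 36.85 + 44.4 → 155.55 cm³.
Mass = 155.55 × 1.25 = 194.4375 g.
At $50.8/kg: 194.4375/1000 × 50.8 = $9.88.

$9.88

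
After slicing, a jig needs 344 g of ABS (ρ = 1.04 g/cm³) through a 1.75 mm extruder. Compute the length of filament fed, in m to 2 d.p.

Extruded volume: 344/1.04 = 330.7692 cm³ (330769.2 mm³).
Filament cross-section = π × (1.75/2)² = 2.4053 mm².
Length = 330769.2 / 2.4053 = 137516.82 mm = 137.52 m.

137.52 m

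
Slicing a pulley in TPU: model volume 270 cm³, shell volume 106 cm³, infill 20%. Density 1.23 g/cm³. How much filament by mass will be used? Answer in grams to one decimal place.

Interior volume = 270 − 106, so 164 cm³.
Infill volume = 0.20 × 164, so 32.8 cm³.
Total printed volume = 106 + 32.8, so 138.8 cm³.
Mass = 138.8 × 1.23 = 170.724 g.

170.7 g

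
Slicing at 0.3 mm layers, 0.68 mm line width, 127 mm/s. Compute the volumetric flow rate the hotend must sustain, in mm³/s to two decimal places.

25.91

Extrusion cross-section = 0.3 × 0.68 = 0.204 mm².
Volumetric flow = 127 × 0.204 = 25.91 mm³/s.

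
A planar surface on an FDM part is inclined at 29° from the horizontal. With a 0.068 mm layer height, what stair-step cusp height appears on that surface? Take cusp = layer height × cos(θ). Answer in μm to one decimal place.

Cusp = layer height × cos(29°) = 0.068 × 0.8746 = 0.059473 mm = 59.5 μm.

59.5 μm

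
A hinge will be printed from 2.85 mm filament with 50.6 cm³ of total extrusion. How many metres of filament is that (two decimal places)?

Filament cross-section = π × (2.85/2)² = 6.3794 mm².
Length = 50.6 cm³ / 6.3794 mm² = 50600 / 6.3794 = 7931.78 mm = 7.93 m.

7.93 m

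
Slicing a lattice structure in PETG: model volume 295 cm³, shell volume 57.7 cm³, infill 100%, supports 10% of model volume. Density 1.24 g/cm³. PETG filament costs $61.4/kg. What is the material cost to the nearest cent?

$24.71

Infill region = 295 − 57.7, so 237.3 cm³.
Infill volume = 1.00 × 237.3, so 237.3 cm³.
Support = 0.10 × 295 = 29.5 cm³.
Total extruded = 57.7 + 237.3 + 29.5, so 324.5 cm³.
Mass = 324.5 × 1.24 = 402.38 g.
Cost = 402.38 g / 1000 × $61.4/kg = $24.71.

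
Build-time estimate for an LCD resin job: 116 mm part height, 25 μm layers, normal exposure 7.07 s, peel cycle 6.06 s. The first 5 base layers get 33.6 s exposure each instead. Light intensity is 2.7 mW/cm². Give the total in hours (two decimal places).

Number of layers: 116 / 0.025 → 4640 (rounded up).
Burn-in layers: 5 × (33.6 + 6.06) → 198.3 s.
Regular layers = 4635 × (7.07 + 6.06), so 60857.55 s.
Total = 198.3 + 60857.55 = 61055.85 s = 16.96 hours.

16.96 hours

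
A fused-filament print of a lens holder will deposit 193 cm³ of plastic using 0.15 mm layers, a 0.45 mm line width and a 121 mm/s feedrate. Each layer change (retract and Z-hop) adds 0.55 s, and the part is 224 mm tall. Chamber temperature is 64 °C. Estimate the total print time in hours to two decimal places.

6.79 hours

Extrusion cross-section = 0.15 × 0.45, so 0.0675 mm².
Total extruded path = 193000/0.0675 = 2859259.3 mm.
Time extruding: 2859259.3 / 121 → 23630.2 s.
Layer count = ceil(224 / 0.15) = 1494.
Layer-change overhead = 1494 × 0.55 = 821.7 s.
Total = 23630.2 + 821.7 = 24451.9 s = 6.79 hours.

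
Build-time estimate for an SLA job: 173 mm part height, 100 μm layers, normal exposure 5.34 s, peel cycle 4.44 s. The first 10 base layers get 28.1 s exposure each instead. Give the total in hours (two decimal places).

4.76 hours

Layer count = ceil(173 / 0.1) = 1730.
Bottom layers = 10 × (28.1 + 4.44) = 325.4 s.
Normal layers = 1720 × (5.34 + 4.44) = 16821.6 s.
Sum: 325.4 + 16821.6 = 17147 s → 4.76 hours.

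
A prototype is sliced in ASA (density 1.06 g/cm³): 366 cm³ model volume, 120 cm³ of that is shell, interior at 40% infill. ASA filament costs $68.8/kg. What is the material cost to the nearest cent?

Infill region = 366 − 120, so 246 cm³.
Deposited infill = 0.40 × 246, so 98.4 cm³.
Deposited volume = 120 + 98.4, so 218.4 cm³.
Mass: 218.4 × 1.06 → 231.504 g.
At $68.8/kg: 231.504/1000 × 68.8 = $15.93.

$15.93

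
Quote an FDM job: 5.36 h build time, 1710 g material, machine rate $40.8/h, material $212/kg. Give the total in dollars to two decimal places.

Machine-time cost = 40.8 × 5.36, so $218.688.
Material charge: 212 × 1710/1000 → $362.52.
Total = 218.688 + 362.52 = 581.208 ≈ $581.21.

$581.21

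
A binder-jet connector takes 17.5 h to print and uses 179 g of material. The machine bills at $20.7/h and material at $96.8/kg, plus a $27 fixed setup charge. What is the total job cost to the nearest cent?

$406.58

Machine cost = 20.7 × 17.5 = $362.25.
Feedstock cost = 96.8 × 179/1000 = $17.3272.
Adding setup: 362.25 + 17.3272 + 27 → 406.5772 ≈ $406.58.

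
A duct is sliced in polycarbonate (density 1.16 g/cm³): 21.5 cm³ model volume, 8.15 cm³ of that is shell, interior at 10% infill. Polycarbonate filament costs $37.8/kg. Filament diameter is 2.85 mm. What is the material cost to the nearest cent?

$0.42

Infill region = 21.5 − 8.15, so 13.35 cm³.
Deposited infill = 0.10 × 13.35 = 1.335 cm³.
Total printed volume: 8.15 + 1.335 → 9.485 cm³.
Mass = 9.485 × 1.16, so 11.0026 g.
At $37.8/kg: 11.0026/1000 × 37.8 = $0.42.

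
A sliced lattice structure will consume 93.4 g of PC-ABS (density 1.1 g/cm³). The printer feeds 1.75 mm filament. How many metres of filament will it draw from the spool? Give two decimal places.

35.30 m

Volume = 93.4 g / 1.1 g·cm⁻³ = 84.9091 cm³ = 84909.1 mm³.
Cross-section of 1.75 mm filament: π·(1.75/2)² = 2.4053 mm².
Length = 84909.1 / 2.4053 = 35300.84 mm = 35.30 m.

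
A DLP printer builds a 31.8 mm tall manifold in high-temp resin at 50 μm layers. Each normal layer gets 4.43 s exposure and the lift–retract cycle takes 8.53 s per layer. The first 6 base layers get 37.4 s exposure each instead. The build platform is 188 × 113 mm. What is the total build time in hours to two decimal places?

Layers = ⌈31.8/0.05⌉ = 636.
Bottom layers = 6 × (37.4 + 8.53) = 275.58 s.
Normal layers = 630 × (4.43 + 8.53), so 8164.8 s.
Sum: 275.58 + 8164.8 = 8440.38 s → 2.34 hours.

2.34 hours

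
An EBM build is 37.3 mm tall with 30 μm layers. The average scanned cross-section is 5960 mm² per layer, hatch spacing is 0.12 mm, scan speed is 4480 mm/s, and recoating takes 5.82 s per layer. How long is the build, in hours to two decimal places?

Layers = ⌈37.3/0.03⌉ = 1244.
Scan path per layer = 5960 / 0.12 = 49666.7 mm.
Beam time per layer = 49666.7 / 4480, so 11.0863 s.
Time per layer = 11.0863 + 5.82 = 16.9063 s.
1244 layers × 16.9063 s/layer = 21031.4372 s, i.e. 5.84 hours.

5.84 hours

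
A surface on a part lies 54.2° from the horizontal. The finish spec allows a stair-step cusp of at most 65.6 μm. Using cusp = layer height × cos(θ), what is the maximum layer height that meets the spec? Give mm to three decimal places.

t = h_c / cos θ = 0.0656 / 0.5850 = 0.112 mm.

0.112 mm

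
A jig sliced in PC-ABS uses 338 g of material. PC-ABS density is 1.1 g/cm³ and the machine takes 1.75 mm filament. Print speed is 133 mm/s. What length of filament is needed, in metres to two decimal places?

Volume = 338 g / 1.1 g·cm⁻³ = 307.2727 cm³ = 307272.7 mm³.
Filament cross-section = π × (1.75/2)² = 2.4053 mm².
L = V/A = 307272.7/2.4053 = 127748.18 mm → 127.75 m.

127.75 m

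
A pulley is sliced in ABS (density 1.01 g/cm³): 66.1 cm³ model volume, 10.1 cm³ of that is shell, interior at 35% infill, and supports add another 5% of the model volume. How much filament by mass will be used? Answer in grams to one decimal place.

Infill region = 66.1 − 10.1 = 56 cm³.
Deposited infill = 0.35 × 56 = 19.6 cm³.
Support: 0.05 × 66.1 → 3.305 cm³.
Total extruded: 10.1 + 19.6 + 3.305 → 33.005 cm³.
Mass = 33.005 × 1.01 = 33.33505 g.

33.3 g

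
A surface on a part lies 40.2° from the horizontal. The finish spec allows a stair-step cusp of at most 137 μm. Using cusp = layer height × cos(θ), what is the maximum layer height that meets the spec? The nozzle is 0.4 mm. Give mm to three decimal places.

cos(40.2°) = 0.7638; t_max = 0.137/0.7638 = 0.179 mm.

0.179 mm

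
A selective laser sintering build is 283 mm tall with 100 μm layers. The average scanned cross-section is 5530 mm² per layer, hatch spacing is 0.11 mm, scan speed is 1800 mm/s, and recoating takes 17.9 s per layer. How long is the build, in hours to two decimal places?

Number of layers: 283 / 0.1 → 2830 (rounded up).
Scan path per layer: 5530 / 0.11 → 50272.7 mm.
Laser time per layer = 50272.7 / 1800 = 27.9293 s.
Layer cycle = 27.9293 + 17.9 = 45.8293 s.
Build time = 2830 × 45.8293 = 129696.919 s = 36.03 hours.

36.03 hours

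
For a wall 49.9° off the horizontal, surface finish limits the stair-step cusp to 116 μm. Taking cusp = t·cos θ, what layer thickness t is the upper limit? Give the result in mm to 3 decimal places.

0.180 mm

t = h_c / cos θ = 0.116 / 0.6441 = 0.180 mm.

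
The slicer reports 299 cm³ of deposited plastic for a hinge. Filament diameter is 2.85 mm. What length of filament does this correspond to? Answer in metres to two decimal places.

Cross-section of 2.85 mm filament: π·(2.85/2)² = 6.3794 mm².
L = 299000 mm³ / 6.3794 mm² = 46869.61 mm, i.e. 46.87 m.

46.87 m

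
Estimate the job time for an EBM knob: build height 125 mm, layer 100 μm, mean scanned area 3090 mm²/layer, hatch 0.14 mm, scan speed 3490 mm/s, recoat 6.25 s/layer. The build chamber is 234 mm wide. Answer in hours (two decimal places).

4.37 hours

Layers = ⌈125/0.1⌉ = 1250.
Per-layer scan distance = 3090 / 0.14, so 22071.4 mm.
Scan time per layer = 22071.4 / 3490, so 6.3242 s.
Time per layer = 6.3242 + 6.25 = 12.5742 s.
1250 layers × 12.5742 s/layer = 15717.75 s, i.e. 4.37 hours.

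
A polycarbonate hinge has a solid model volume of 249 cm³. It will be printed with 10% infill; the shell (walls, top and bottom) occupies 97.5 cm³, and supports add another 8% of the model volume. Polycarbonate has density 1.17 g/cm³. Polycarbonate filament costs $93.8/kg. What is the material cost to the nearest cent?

$14.55

Volume inside the shell = 249 − 97.5 = 151.5 cm³.
Infill volume: 0.10 × 151.5 → 15.15 cm³.
Support: 0.08 × 249 → 19.92 cm³.
Deposited volume = 97.5 + 15.15 + 19.92, so 132.57 cm³.
Mass = 132.57 × 1.17 = 155.1069 g.
At $93.8/kg: 155.1069/1000 × 93.8 = $14.55.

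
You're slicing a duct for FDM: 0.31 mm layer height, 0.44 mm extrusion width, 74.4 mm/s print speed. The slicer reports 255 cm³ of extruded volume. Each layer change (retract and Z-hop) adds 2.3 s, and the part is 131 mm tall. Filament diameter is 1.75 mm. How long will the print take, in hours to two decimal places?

7.25 hours

Line area = 0.31 × 0.44 = 0.1364 mm².
Toolpath length = 255 cm³ / 0.1364 mm² = 255000 / 0.1364 = 1869501.5 mm.
Print-move time = 1869501.5 / 74.4 = 25127.7 s.
Number of layers: 131 / 0.31 → 423 (rounded up).
Layer-change overhead: 423 × 2.3 → 972.9 s.
Total = 25127.7 + 972.9 = 26100.6 s = 7.25 hours.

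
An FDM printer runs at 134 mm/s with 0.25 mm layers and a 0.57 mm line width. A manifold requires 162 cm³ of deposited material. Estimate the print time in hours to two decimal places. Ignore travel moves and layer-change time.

2.36 hours

Line area = 0.25 × 0.57, so 0.1425 mm².
Toolpath length = 162 cm³ / 0.1425 mm² = 162000 / 0.1425 = 1136842.1 mm.
Extrusion time: 1136842.1 / 134 → 8483.9 s.
Converting: 8483.9 s = 2.36 hours.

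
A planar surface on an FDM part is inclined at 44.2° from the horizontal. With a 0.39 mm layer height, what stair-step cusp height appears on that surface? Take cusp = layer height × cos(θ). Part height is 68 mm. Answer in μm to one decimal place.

cos(44.2°) = 0.7169, so cusp = 0.39 × 0.7169 = 0.279591 mm → 279.6 μm.

279.6 μm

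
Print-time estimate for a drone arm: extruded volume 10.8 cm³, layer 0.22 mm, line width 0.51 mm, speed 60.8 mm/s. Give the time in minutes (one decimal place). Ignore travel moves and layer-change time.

26.4 minutes

Bead cross-section = 0.22 × 0.51 = 0.1122 mm².
Total extruded path = 10800/0.1122 = 96256.7 mm.
Print-move time = 96256.7 / 60.8 = 1583.2 s.
Converting: 1583.2 s = 26.4 minutes.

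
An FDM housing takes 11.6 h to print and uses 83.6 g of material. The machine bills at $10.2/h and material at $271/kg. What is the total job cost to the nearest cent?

Machine cost: 10.2 × 11.6 → $118.32.
Material cost = 271 × 83.6/1000, so $22.6556.
Job cost: 118.32 + 22.6556 = 140.9756 ≈ $140.98.

$140.98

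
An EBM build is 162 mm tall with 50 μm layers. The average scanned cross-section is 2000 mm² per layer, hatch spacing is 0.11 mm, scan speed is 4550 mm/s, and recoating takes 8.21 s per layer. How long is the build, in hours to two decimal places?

Number of layers: 162 / 0.05 → 3240 (rounded up).
Hatch length per layer = 2000 / 0.11, so 18181.8 mm.
Scan time per layer = 18181.8 / 4550, so 3.996 s.
Layer cycle = 3.996 + 8.21 = 12.206 s.
3240 layers × 12.206 s/layer = 39547.44 s, i.e. 10.99 hours.

10.99 hours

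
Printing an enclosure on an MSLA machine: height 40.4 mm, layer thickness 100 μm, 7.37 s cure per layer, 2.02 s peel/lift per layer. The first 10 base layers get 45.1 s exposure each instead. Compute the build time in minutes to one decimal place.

69.5 minutes

Layer count = ceil(40.4 / 0.1) = 404.
Burn-in layers: 10 × (45.1 + 2.02) → 471.2 s.
Normal layers: 394 × (7.37 + 2.02) → 3699.66 s.
Total = 471.2 + 3699.66 = 4170.86 s = 69.5 minutes.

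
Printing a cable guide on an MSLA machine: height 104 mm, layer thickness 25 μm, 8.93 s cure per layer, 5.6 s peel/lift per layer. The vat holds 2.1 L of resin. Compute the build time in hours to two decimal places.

16.79 hours

Number of layers: 104 / 0.025 → 4160 (rounded up).
Per-layer time = 8.93 + 5.6, so 14.53 s.
Total = 4160 × 14.53 = 60444.8 s = 16.79 hours.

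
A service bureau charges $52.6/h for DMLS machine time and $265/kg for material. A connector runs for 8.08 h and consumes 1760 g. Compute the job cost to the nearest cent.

Machine cost = 52.6 × 8.08, so $425.008.
Feedstock cost = 265 × 1760/1000, so $466.40.
Total = 425.008 + 466.40 = 891.408 ≈ $891.41.

$891.41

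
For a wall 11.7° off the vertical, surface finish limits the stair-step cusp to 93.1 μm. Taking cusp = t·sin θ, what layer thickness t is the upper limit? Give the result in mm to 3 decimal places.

0.459 mm

Layer height = cusp / sin(11.7°) = 0.0931 / 0.2028 = 0.459 mm.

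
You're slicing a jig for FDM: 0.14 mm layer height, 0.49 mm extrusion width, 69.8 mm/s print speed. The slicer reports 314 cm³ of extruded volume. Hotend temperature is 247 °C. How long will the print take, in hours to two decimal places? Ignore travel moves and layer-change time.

Extrusion cross-section = 0.14 × 0.49 = 0.0686 mm².
Path length: 314000 mm³ / 0.0686 mm² → 4577259.5 mm.
Time extruding = 4577259.5 / 69.8, so 65576.8 s.
That's 65576.8 s → 18.22 hours.

18.22 hours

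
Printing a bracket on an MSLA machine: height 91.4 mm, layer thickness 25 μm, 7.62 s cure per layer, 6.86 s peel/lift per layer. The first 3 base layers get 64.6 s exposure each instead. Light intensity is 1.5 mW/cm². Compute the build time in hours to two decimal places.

Number of layers: 91.4 / 0.025 → 3656 (rounded up).
Burn-in layers: 3 × (64.6 + 6.86) → 214.38 s.
Normal layers = 3653 × (7.62 + 6.86) = 52895.44 s.
Total = 214.38 + 52895.44 = 53109.82 s = 14.75 hours.

14.75 hours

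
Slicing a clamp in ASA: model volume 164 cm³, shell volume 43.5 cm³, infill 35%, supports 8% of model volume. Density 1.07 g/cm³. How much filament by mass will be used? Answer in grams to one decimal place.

105.7 g

Volume inside the shell = 164 − 43.5 = 120.5 cm³.
Infill deposited = 0.35 × 120.5 = 42.175 cm³.
Support: 0.08 × 164 → 13.12 cm³.
Total printed volume: 43.5 + 42.175 + 13.12 → 98.795 cm³.
Mass = 98.795 × 1.07, so 105.71065 g.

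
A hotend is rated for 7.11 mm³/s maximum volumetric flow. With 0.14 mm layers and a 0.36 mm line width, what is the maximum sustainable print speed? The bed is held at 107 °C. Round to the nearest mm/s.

141 mm/s

A = 0.14 × 0.36, so 0.0504 mm².
Max speed = 7.11 / 0.0504 = 141.07 ≈ 141 mm/s.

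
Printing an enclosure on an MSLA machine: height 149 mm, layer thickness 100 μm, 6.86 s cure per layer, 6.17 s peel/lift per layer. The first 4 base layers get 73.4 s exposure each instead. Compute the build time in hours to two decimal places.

5.47 hours

Layer count = ceil(149 / 0.1) = 1490.
Base layers = 4 × (73.4 + 6.17) = 318.28 s.
Normal layers: 1486 × (6.86 + 6.17) → 19362.58 s.
Sum: 318.28 + 19362.58 = 19680.86 s → 5.47 hours.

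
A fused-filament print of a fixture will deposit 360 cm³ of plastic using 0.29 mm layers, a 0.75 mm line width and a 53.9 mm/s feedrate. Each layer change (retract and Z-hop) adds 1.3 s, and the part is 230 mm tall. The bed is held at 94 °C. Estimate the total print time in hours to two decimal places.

Bead cross-section: 0.29 × 0.75 → 0.2175 mm².
Toolpath length = 360 cm³ / 0.2175 mm² = 360000 / 0.2175 = 1655172.4 mm.
Extrusion time = 1655172.4 / 53.9 = 30708.2 s.
Layer count = ceil(230 / 0.29) = 794.
Layer-change overhead = 794 × 1.3, so 1032.2 s.
Total = 30708.2 + 1032.2 = 31740.4 s = 8.82 hours.

8.82 hours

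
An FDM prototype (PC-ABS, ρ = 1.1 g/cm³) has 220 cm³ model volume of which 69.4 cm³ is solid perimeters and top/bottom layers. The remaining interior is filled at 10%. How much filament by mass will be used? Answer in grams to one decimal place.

92.9 g

Infill region = 220 − 69.4 = 150.6 cm³.
Infill deposited: 0.10 × 150.6 → 15.06 cm³.
Total extruded = 69.4 + 15.06 = 84.46 cm³.
Mass = 84.46 × 1.1 = 92.906 g.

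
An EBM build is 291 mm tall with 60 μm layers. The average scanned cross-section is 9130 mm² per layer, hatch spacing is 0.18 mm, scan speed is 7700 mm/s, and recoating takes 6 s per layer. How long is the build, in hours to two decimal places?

Layer count = ceil(291 / 0.06) = 4850.
Per-layer scan distance = 9130 / 0.18 = 50722.2 mm.
Beam time per layer = 50722.2 / 7700 = 6.5873 s.
Layer cycle = 6.5873 + 6, so 12.5873 s.
Total: 4850 × 12.5873 s = 61048.405 s → 16.96 hours.

16.96 hours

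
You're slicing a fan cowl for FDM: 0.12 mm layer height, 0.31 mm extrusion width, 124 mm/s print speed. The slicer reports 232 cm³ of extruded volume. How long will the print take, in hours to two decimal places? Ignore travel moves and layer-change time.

Bead cross-section = 0.12 × 0.31, so 0.0372 mm².
Path length: 232000 mm³ / 0.0372 mm² → 6236559.1 mm.
Extrusion time = 6236559.1 / 124, so 50294.8 s.
Converting: 50294.8 s = 13.97 hours.

13.97 hours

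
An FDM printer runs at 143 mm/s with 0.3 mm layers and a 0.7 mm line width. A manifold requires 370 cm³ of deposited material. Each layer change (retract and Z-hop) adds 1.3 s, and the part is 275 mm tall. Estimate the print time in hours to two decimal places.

Extrusion cross-section = 0.3 × 0.7, so 0.21 mm².
Path length: 370000 mm³ / 0.21 mm² → 1761904.8 mm.
Extrusion time: 1761904.8 / 143 → 12321 s.
Number of layers: 275 / 0.3 → 917 (rounded up).
Non-print overhead: 917 × 1.3 → 1192.1 s.
Altogether 12321 + 1192.1 = 13513.1 s, i.e. 3.75 hours.

3.75 hours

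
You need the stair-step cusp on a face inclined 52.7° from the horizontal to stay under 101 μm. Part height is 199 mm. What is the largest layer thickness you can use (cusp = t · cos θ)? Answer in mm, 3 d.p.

Layer height = cusp / cos(52.7°) = 0.101 / 0.6060 = 0.167 mm.

0.167 mm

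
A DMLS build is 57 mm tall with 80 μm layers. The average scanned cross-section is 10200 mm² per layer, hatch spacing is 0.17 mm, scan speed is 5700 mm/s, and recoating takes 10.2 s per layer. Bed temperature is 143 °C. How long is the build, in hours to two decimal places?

4.10 hours

Layer count = ceil(57 / 0.08) = 713.
Scan path per layer = 10200 / 0.17 = 60000 mm.
Laser time per layer = 60000 / 5700, so 10.5263 s.
Layer cycle: 10.5263 + 10.2 → 20.7263 s.
Total: 713 × 20.7263 s = 14777.8519 s → 4.10 hours.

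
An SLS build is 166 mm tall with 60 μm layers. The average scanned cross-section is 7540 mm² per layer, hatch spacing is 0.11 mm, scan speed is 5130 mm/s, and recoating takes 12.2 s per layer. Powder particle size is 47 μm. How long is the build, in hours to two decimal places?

19.65 hours

Number of layers: 166 / 0.06 → 2767 (rounded up).
Per-layer scan distance: 7540 / 0.11 → 68545.5 mm.
Per-layer scan time = 68545.5 / 5130 = 13.3617 s.
Layer cycle: 13.3617 + 12.2 → 25.5617 s.
2767 layers × 25.5617 s/layer = 70729.2239 s, i.e. 19.65 hours.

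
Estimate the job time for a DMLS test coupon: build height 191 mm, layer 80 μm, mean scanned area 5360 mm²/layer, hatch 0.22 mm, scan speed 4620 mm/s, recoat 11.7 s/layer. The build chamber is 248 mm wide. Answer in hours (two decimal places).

Number of layers: 191 / 0.08 → 2388 (rounded up).
Per-layer scan distance = 5360 / 0.22 = 24363.6 mm.
Scan time per layer: 24363.6 / 4620 → 5.2735 s.
Per-layer time: 5.2735 + 11.7 → 16.9735 s.
2388 layers × 16.9735 s/layer = 40532.718 s, i.e. 11.26 hours.

11.26 hours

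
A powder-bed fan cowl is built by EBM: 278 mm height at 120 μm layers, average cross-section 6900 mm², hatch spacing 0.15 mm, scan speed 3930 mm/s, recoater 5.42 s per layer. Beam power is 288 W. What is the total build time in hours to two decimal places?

11.02 hours

Layer count = ceil(278 / 0.12) = 2317.
Hatch length per layer = 6900 / 0.15, so 46000 mm.
Beam time per layer = 46000 / 3930 = 11.7048 s.
Time per layer = 11.7048 + 5.42 = 17.1248 s.
2317 layers × 17.1248 s/layer = 39678.1616 s, i.e. 11.02 hours.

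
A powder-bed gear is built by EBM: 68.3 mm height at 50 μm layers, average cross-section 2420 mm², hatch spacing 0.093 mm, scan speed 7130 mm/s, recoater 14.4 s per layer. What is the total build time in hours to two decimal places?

Layer count = ceil(68.3 / 0.05) = 1366.
Scan path per layer: 2420 / 0.093 → 26021.5 mm.
Beam time per layer: 26021.5 / 7130 → 3.6496 s.
Layer cycle = 3.6496 + 14.4, so 18.0496 s.
Total: 1366 × 18.0496 s = 24655.7536 s → 6.85 hours.

6.85 hours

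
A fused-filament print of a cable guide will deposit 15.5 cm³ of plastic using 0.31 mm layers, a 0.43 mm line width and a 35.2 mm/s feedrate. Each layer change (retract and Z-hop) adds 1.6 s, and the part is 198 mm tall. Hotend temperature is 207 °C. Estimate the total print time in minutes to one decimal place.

72.1 minutes

Bead cross-section: 0.31 × 0.43 → 0.1333 mm².
Toolpath length = 15.5 cm³ / 0.1333 mm² = 15500 / 0.1333 = 116279.1 mm.
Print-move time = 116279.1 / 35.2, so 3303.4 s.
Number of layers: 198 / 0.31 → 639 (rounded up).
Z-hop total: 639 × 1.6 → 1022.4 s.
Altogether 3303.4 + 1022.4 = 4325.8 s, i.e. 72.1 minutes.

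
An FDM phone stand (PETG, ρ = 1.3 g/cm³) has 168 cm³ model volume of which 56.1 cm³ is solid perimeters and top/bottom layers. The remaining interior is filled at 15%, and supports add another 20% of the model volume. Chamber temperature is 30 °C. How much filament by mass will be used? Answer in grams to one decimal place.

138.4 g

Infill region: 168 − 56.1 → 111.9 cm³.
Deposited infill = 0.15 × 111.9, so 16.785 cm³.
Support: 0.20 × 168 → 33.6 cm³.
Total printed volume: 56.1 + 16.785 + 33.6 → 106.485 cm³.
Mass = 106.485 × 1.3, so 138.4305 g.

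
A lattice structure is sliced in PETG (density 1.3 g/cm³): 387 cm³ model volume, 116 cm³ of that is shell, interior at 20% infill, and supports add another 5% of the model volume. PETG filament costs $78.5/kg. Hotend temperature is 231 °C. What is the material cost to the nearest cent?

$19.34

Interior volume = 387 − 116, so 271 cm³.
Infill volume = 0.20 × 271 = 54.2 cm³.
Support: 0.05 × 387 → 19.35 cm³.
Deposited volume = 116 + 54.2 + 19.35 = 189.55 cm³.
Mass: 189.55 × 1.3 → 246.415 g.
Cost = 246.415 g / 1000 × $78.5/kg = $19.34.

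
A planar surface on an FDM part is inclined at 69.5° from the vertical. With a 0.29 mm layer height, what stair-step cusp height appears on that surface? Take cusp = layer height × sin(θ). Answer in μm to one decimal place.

Cusp = layer height × sin(69.5°) = 0.29 × 0.9367 = 0.271643 mm = 271.6 μm.

271.6 μm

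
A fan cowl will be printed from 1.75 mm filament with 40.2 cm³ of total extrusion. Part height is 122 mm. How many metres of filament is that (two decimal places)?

A = π r² = π × 0.875² = 2.4053 mm².
Length = 40.2 cm³ / 2.4053 mm² = 40200 / 2.4053 = 16713.09 mm = 16.71 m.

16.71 m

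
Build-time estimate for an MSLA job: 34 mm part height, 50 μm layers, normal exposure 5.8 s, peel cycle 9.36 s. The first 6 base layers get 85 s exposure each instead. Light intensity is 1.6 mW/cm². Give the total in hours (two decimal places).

3.00 hours

Number of layers: 34 / 0.05 → 680 (rounded up).
Burn-in layers = 6 × (85 + 9.36) = 566.16 s.
Remaining layers = 674 × (5.8 + 9.36), so 10217.84 s.
Total = 566.16 + 10217.84 = 10784 s = 3.00 hours.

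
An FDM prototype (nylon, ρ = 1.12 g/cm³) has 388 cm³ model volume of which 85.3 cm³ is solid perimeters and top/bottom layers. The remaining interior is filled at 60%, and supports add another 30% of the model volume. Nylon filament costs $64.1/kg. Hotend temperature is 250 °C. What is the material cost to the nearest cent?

$27.52

Interior volume = 388 − 85.3 = 302.7 cm³.
Infill deposited: 0.60 × 302.7 → 181.62 cm³.
Support = 0.30 × 388 = 116.4 cm³.
Deposited volume: 85.3 + 181.62 + 116.4 → 383.32 cm³.
Mass = 383.32 × 1.12 = 429.3184 g.
At $64.1/kg: 429.3184/1000 × 64.1 = $27.52.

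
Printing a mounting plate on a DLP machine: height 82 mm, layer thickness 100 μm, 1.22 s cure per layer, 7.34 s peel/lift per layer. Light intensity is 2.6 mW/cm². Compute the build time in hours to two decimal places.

Layers = ⌈82/0.1⌉ = 820.
Each layer takes: 1.22 + 7.34 → 8.56 s.
Build time: 820 × 8.56 s = 7019.2 s, i.e. 1.95 hours.

1.95 hours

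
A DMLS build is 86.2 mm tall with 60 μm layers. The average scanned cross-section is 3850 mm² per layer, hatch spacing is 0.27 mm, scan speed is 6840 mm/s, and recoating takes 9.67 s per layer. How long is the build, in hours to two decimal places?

4.69 hours

Number of layers: 86.2 / 0.06 → 1437 (rounded up).
Per-layer scan distance = 3850 / 0.27, so 14259.3 mm.
Laser time per layer = 14259.3 / 6840 = 2.0847 s.
Layer cycle = 2.0847 + 9.67, so 11.7547 s.
Total: 1437 × 11.7547 s = 16891.5039 s → 4.69 hours.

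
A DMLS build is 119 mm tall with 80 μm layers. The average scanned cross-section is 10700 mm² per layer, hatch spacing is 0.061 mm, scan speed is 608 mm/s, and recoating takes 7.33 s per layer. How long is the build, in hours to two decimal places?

Number of layers: 119 / 0.08 → 1488 (rounded up).
Hatch length per layer: 10700 / 0.061 → 175409.8 mm.
Laser time per layer = 175409.8 / 608 = 288.503 s.
Layer cycle: 288.503 + 7.33 → 295.833 s.
Build time = 1488 × 295.833 = 440199.504 s = 122.28 hours.

122.28 hours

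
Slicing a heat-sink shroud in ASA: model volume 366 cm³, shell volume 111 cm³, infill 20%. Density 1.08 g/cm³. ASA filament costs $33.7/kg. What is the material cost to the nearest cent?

$5.90

Infill region = 366 − 111, so 255 cm³.
Infill deposited = 0.20 × 255 = 51 cm³.
Total printed volume = 111 + 51 = 162 cm³.
Mass = 162 × 1.08, so 174.96 g.
At $33.7/kg: 174.96/1000 × 33.7 = $5.90.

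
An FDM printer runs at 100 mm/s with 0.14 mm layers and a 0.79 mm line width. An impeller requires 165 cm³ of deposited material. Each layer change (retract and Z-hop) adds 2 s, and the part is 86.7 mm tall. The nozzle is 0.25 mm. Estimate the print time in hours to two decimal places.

4.49 hours

Bead cross-section = 0.14 × 0.79 = 0.1106 mm².
Path length: 165000 mm³ / 0.1106 mm² → 1491862.6 mm.
Print-move time = 1491862.6 / 100 = 14918.6 s.
Layer count = ceil(86.7 / 0.14) = 620.
Z-hop total = 620 × 2 = 1240 s.
Total = 14918.6 + 1240 = 16158.6 s = 4.49 hours.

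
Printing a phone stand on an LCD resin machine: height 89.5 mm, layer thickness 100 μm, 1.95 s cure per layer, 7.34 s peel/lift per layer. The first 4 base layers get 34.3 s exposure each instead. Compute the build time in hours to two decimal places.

2.35 hours

Layers = ⌈89.5/0.1⌉ = 895.
Base layers: 4 × (34.3 + 7.34) → 166.56 s.
Remaining layers = 891 × (1.95 + 7.34), so 8277.39 s.
Total = 166.56 + 8277.39 = 8443.95 s = 2.35 hours.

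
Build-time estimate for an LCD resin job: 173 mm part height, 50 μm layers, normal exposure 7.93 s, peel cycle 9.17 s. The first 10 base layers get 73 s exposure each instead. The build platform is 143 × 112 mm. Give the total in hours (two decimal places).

Layer count = ceil(173 / 0.05) = 3460.
Base layers: 10 × (73 + 9.17) → 821.7 s.
Normal layers: 3450 × (7.93 + 9.17) → 58995 s.
Total = 821.7 + 58995 = 59816.7 s = 16.62 hours.

16.62 hours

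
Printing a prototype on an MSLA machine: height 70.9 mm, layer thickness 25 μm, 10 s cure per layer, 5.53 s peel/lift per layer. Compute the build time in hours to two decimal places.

12.23 hours

Number of layers: 70.9 / 0.025 → 2836 (rounded up).
Per-layer time: 10 + 5.53 → 15.53 s.
Total = 2836 × 15.53 = 44043.08 s = 12.23 hours.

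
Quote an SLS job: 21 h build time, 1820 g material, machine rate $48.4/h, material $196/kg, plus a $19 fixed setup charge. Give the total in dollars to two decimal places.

Machine-time cost = 48.4 × 21, so $1016.40.
Material charge: 196 × 1820/1000 → $356.72.
Total = 1016.40 + 356.72 + 19 = $1392.12.

$1392.12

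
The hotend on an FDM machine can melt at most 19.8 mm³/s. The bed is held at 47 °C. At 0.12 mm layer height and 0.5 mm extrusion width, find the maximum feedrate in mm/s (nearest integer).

330 mm/s

Bead cross-section: 0.12 × 0.5 → 0.06 mm².
Max speed = 19.8 / 0.06 = 330.00 ≈ 330 mm/s.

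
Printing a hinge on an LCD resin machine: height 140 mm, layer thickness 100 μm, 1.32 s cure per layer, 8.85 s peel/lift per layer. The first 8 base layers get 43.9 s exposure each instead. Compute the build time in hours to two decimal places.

Number of layers: 140 / 0.1 → 1400 (rounded up).
Burn-in layers = 8 × (43.9 + 8.85) = 422 s.
Remaining layers = 1392 × (1.32 + 8.85), so 14156.64 s.
Total = 422 + 14156.64 = 14578.64 s = 4.05 hours.

4.05 hours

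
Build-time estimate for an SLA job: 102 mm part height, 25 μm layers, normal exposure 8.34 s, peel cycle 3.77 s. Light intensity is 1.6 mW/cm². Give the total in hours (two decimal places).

Layer count = ceil(102 / 0.025) = 4080.
Per-layer time = 8.34 + 3.77 = 12.11 s.
Total = 4080 × 12.11 = 49408.8 s = 13.72 hours.

13.72 hours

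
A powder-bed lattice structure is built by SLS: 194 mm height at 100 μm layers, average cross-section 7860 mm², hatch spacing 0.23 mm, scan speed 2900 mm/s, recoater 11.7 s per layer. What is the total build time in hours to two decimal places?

Layers = ⌈194/0.1⌉ = 1940.
Hatch length per layer = 7860 / 0.23, so 34173.9 mm.
Scan time per layer: 34173.9 / 2900 → 11.7841 s.
Layer cycle = 11.7841 + 11.7, so 23.4841 s.
Total: 1940 × 23.4841 s = 45559.154 s → 12.66 hours.

12.66 hours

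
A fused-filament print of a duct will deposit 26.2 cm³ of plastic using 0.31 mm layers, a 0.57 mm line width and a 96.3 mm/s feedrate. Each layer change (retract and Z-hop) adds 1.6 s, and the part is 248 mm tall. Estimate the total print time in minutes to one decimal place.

47.0 minutes

Line area = 0.31 × 0.57, so 0.1767 mm².
Path length: 26200 mm³ / 0.1767 mm² → 148273.9 mm.
Time extruding: 148273.9 / 96.3 → 1539.7 s.
Layer count = ceil(248 / 0.31) = 800.
Z-hop total = 800 × 1.6, so 1280 s.
Total = 1539.7 + 1280 = 2819.7 s = 47.0 minutes.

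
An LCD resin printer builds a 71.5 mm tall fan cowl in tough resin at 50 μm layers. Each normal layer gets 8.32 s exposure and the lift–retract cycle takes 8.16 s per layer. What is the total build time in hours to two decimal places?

6.55 hours

Number of layers: 71.5 / 0.05 → 1430 (rounded up).
Cycle time = 8.32 + 8.16, so 16.48 s.
Total = 1430 × 16.48 = 23566.4 s = 6.55 hours.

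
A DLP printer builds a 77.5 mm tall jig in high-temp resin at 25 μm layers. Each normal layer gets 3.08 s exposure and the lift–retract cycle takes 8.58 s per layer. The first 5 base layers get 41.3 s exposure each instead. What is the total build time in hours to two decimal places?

10.09 hours

Layers = ⌈77.5/0.025⌉ = 3100.
Bottom layers: 5 × (41.3 + 8.58) → 249.4 s.
Normal layers: 3095 × (3.08 + 8.58) → 36087.7 s.
Sum: 249.4 + 36087.7 = 36337.1 s → 10.09 hours.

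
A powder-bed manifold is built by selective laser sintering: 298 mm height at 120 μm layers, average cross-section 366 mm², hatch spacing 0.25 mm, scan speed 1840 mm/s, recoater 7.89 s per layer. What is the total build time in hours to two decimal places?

Layers = ⌈298/0.12⌉ = 2484.
Per-layer scan distance = 366 / 0.25 = 1464 mm.
Per-layer scan time = 1464 / 1840, so 0.7957 s.
Layer cycle: 0.7957 + 7.89 → 8.6857 s.
Total: 2484 × 8.6857 s = 21575.2788 s → 5.99 hours.

5.99 hours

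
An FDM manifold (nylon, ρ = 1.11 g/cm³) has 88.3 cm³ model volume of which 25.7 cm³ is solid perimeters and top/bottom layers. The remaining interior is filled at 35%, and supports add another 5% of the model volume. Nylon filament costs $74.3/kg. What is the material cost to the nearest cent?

$4.29

Volume inside the shell = 88.3 − 25.7, so 62.6 cm³.
Deposited infill = 0.35 × 62.6 = 21.91 cm³.
Support = 0.05 × 88.3 = 4.415 cm³.
Total printed volume = 25.7 + 21.91 + 4.415, so 52.025 cm³.
Mass: 52.025 × 1.11 → 57.74775 g.
Cost = 57.74775 g / 1000 × $74.3/kg = $4.29.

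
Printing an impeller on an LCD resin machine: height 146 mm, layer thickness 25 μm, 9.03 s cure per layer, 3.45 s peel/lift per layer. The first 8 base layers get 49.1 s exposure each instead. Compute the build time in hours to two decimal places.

20.33 hours

Layer count = ceil(146 / 0.025) = 5840.
Bottom layers = 8 × (49.1 + 3.45) = 420.4 s.
Regular layers = 5832 × (9.03 + 3.45) = 72783.36 s.
Total = 420.4 + 72783.36 = 73203.76 s = 20.33 hours.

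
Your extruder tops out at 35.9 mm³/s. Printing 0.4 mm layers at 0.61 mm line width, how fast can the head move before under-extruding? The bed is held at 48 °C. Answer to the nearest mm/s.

A = 0.4 × 0.61, so 0.244 mm².
Max speed = 35.9 / 0.244 = 147.13 ≈ 147 mm/s.

147 mm/s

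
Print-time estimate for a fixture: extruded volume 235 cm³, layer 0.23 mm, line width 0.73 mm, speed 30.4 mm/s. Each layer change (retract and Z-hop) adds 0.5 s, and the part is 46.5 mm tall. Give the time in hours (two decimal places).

Line area = 0.23 × 0.73 = 0.1679 mm².
Total extruded path = 235000/0.1679 = 1399642.6 mm.
Print-move time = 1399642.6 / 30.4 = 46040.9 s.
Number of layers: 46.5 / 0.23 → 203 (rounded up).
Layer-change overhead: 203 × 0.5 → 101.5 s.
Total = 46040.9 + 101.5 = 46142.4 s = 12.82 hours.

12.82 hours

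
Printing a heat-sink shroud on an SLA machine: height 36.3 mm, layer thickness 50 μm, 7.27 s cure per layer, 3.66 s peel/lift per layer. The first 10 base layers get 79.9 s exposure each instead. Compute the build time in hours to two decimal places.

2.41 hours

Layer count = ceil(36.3 / 0.05) = 726.
Base layers: 10 × (79.9 + 3.66) → 835.6 s.
Regular layers = 716 × (7.27 + 3.66), so 7825.88 s.
Sum: 835.6 + 7825.88 = 8661.48 s → 2.41 hours.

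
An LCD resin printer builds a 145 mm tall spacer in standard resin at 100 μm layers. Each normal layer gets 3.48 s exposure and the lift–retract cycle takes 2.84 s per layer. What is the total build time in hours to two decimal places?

Number of layers: 145 / 0.1 → 1450 (rounded up).
Each layer takes: 3.48 + 2.84 → 6.32 s.
Build time: 1450 × 6.32 s = 9164 s, i.e. 2.55 hours.

2.55 hours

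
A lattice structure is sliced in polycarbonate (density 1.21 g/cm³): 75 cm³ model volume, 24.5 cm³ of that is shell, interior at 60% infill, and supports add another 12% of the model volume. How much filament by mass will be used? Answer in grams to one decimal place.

Interior volume: 75 − 24.5 → 50.5 cm³.
Infill volume = 0.60 × 50.5 = 30.3 cm³.
Support = 0.12 × 75 = 9 cm³.
Total extruded: 24.5 + 30.3 + 9 → 63.8 cm³.
Mass: 63.8 × 1.21 → 77.198 g.

77.2 g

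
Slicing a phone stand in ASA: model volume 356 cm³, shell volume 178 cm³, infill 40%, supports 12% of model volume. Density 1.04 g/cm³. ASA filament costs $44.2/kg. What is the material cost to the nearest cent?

Infill region = 356 − 178, so 178 cm³.
Deposited infill = 0.40 × 178, so 71.2 cm³.
Support = 0.12 × 356 = 42.72 cm³.
Total printed volume = 178 + 71.2 + 42.72, so 291.92 cm³.
Mass = 291.92 × 1.04, so 303.5968 g.
Cost = 303.5968 g / 1000 × $44.2/kg = $13.42.

$13.42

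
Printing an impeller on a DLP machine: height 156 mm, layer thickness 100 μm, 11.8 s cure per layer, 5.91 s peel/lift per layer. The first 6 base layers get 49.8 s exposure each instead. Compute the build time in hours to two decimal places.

7.74 hours

Number of layers: 156 / 0.1 → 1560 (rounded up).
Burn-in layers: 6 × (49.8 + 5.91) → 334.26 s.
Regular layers = 1554 × (11.8 + 5.91), so 27521.34 s.
Total = 334.26 + 27521.34 = 27855.6 s = 7.74 hours.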